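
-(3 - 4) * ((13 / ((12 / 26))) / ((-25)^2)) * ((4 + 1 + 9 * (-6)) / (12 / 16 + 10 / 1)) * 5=-16562 / 16125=-1.03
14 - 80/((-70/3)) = 122/7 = 17.43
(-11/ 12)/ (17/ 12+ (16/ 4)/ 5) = -55/ 133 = -0.41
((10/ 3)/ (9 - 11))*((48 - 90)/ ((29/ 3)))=210/ 29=7.24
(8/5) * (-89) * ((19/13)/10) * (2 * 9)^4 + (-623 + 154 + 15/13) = -2185260.66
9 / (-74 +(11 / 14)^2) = -1764 / 14383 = -0.12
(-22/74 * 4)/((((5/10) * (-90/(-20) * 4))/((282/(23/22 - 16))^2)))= -85184/1813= -46.99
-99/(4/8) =-198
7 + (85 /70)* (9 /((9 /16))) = 26.43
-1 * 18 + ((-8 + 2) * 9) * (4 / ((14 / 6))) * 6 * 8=-31230 / 7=-4461.43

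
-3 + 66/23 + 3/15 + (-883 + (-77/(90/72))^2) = 1674187/575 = 2911.63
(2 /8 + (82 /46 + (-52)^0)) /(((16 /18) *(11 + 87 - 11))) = 837 /21344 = 0.04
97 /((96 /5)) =485 /96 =5.05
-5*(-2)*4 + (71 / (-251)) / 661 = 6636369 / 165911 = 40.00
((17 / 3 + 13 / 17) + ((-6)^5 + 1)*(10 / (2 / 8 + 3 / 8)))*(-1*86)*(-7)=-3819131344 / 51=-74884928.31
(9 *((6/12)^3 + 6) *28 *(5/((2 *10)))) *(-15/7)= -6615/8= -826.88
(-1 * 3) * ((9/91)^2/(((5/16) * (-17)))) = 3888/703885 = 0.01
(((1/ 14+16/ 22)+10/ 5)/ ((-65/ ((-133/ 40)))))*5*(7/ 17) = 57323/ 194480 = 0.29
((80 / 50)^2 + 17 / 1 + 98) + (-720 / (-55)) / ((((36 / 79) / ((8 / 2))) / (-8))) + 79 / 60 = -800.40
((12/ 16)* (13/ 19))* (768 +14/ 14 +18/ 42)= 105027/ 266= 394.84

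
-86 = -86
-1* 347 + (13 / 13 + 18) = -328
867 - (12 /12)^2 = 866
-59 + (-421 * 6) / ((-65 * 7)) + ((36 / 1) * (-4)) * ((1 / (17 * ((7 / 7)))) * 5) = -741023 / 7735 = -95.80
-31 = -31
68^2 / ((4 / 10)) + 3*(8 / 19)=11561.26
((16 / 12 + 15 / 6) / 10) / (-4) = -23 / 240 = -0.10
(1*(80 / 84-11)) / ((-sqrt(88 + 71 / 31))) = 211*sqrt(9641) / 19593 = 1.06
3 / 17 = 0.18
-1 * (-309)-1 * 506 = -197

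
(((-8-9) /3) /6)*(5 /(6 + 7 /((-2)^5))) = -272 /333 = -0.82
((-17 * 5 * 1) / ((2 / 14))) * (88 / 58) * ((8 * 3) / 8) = -78540 / 29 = -2708.28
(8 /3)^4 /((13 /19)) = 73.91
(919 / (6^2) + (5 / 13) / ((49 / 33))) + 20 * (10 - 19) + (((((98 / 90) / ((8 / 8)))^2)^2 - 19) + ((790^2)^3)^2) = 617411300677011486634497783592498204889259823 / 10448392500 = 59091511031674153381441000000000000.00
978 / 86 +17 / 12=12.79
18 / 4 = 9 / 2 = 4.50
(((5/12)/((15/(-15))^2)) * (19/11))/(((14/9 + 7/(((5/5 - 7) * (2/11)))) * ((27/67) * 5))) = -1273/17325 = -0.07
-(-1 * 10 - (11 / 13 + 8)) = 245 / 13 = 18.85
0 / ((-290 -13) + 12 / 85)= 0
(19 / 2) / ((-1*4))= -19 / 8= -2.38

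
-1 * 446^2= -198916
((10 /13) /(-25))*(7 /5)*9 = -126 /325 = -0.39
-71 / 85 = -0.84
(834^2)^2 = 483798149136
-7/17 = -0.41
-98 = -98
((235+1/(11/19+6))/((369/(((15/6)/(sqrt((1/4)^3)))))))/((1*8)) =1633/1025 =1.59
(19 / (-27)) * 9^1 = -19 / 3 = -6.33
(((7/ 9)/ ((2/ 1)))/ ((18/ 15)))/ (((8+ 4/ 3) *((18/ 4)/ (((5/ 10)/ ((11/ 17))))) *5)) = 17/ 14256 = 0.00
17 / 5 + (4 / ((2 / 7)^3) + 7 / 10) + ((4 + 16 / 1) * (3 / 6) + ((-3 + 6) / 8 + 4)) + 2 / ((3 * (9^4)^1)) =149571197 / 787320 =189.98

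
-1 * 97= -97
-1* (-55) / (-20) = -11 / 4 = -2.75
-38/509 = -0.07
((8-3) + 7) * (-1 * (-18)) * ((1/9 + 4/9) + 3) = 768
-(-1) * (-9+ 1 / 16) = -143 / 16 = -8.94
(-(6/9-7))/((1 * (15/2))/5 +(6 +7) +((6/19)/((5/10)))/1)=722/1725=0.42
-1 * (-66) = 66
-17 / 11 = -1.55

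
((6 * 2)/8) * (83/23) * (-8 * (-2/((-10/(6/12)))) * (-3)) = 1494/115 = 12.99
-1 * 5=-5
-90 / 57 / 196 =-15 / 1862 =-0.01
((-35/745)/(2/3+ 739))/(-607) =0.00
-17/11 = -1.55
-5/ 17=-0.29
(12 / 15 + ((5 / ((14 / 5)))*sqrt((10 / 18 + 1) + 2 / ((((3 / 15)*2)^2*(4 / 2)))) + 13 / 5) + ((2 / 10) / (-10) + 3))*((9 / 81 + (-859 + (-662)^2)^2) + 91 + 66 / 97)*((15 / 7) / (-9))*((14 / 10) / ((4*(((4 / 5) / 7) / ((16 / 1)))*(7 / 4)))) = -106552266595856642 / 13095 - 20876227781319875*sqrt(281) / 54999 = -14499697560686.23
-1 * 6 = -6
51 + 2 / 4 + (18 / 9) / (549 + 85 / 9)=258857 / 5026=51.50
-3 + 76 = 73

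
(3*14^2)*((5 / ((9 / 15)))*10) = 49000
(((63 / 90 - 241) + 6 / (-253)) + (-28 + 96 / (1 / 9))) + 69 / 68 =51327359 / 86020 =596.69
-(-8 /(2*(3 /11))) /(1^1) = 44 /3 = 14.67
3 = 3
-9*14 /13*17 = -2142 /13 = -164.77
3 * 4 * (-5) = -60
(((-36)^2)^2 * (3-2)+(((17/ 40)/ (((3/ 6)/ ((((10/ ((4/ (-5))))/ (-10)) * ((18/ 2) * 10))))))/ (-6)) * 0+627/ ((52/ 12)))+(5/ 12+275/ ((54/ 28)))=2358584797/ 1404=1679903.70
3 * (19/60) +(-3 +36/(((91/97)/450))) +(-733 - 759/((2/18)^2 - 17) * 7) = 10546842511/626080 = 16845.84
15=15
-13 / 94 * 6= -39 / 47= -0.83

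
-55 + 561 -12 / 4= 503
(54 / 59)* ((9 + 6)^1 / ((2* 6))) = 135 / 118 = 1.14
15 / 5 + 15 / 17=66 / 17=3.88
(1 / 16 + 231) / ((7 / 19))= 70243 / 112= 627.17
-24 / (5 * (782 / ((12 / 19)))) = -144 / 37145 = -0.00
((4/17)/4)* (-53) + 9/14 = -589/238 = -2.47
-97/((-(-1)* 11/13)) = -1261/11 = -114.64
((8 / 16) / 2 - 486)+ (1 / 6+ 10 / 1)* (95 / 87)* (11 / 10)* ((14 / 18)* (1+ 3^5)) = 17211185 / 9396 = 1831.76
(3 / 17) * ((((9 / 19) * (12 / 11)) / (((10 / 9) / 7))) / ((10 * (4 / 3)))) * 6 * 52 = 1194102 / 88825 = 13.44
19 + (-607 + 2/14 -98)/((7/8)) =-38541/49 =-786.55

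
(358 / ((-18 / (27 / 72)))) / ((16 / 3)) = -179 / 128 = -1.40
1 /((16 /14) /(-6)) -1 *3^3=-129 /4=-32.25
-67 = -67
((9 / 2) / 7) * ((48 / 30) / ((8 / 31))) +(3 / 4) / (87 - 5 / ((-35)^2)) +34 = 113373577 / 2983960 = 37.99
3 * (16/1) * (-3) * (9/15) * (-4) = 1728/5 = 345.60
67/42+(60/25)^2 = 7723/1050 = 7.36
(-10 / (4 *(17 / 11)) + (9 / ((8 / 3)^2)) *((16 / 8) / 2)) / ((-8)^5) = 383 / 35651584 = 0.00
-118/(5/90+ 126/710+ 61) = -1.93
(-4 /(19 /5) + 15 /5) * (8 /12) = 74 /57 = 1.30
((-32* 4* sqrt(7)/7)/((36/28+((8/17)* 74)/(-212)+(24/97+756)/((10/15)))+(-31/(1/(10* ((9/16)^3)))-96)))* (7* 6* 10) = -1924490330112* sqrt(7)/246655321835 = -20.64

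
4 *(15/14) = 30/7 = 4.29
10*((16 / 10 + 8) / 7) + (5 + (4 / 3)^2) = 1291 / 63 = 20.49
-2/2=-1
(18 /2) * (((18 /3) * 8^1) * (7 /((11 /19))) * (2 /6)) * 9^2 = 1551312 /11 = 141028.36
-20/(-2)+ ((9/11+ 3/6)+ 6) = 381/22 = 17.32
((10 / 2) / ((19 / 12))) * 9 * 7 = 3780 / 19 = 198.95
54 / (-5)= -54 / 5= -10.80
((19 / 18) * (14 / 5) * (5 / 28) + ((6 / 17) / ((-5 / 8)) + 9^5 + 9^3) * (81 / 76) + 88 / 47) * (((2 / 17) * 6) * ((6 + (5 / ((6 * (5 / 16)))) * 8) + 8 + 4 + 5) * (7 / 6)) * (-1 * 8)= -34123535531876 / 1833705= -18609065.00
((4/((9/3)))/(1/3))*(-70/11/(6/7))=-29.70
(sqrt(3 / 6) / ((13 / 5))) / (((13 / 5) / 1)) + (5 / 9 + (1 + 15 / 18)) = 25 *sqrt(2) / 338 + 43 / 18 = 2.49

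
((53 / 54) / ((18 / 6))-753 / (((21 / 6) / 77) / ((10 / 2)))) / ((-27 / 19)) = 254949733 / 4374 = 58287.55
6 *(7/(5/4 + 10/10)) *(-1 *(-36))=672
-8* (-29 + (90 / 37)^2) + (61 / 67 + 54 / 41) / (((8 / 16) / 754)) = 13326845364 / 3760643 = 3543.77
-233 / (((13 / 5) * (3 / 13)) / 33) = -12815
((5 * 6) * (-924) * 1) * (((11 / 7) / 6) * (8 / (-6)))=9680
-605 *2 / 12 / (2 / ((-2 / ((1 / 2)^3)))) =2420 / 3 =806.67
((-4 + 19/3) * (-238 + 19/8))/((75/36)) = -2639/10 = -263.90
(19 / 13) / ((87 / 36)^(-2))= 15979 / 1872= 8.54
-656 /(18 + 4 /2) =-164 /5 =-32.80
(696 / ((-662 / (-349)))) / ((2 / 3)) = 182178 / 331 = 550.39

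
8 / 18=4 / 9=0.44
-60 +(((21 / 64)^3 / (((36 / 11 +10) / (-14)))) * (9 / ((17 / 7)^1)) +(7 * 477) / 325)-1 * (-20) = -29.86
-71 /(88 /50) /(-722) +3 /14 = 60077 /222376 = 0.27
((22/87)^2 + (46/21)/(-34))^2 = 187489/811280305521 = 0.00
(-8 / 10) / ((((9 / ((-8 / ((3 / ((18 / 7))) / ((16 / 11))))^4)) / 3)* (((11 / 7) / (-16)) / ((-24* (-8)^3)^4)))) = 169210929119820416325274042368 / 276202465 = 612633667551882335030.12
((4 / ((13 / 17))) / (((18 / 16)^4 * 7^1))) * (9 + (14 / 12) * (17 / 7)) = 9887744 / 1791153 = 5.52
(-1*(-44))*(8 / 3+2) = 616 / 3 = 205.33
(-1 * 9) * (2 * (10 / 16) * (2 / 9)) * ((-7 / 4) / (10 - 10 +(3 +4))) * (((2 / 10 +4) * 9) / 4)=189 / 32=5.91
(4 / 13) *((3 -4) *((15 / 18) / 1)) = -10 / 39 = -0.26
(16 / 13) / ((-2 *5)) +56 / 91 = 0.49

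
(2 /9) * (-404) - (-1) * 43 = -421 /9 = -46.78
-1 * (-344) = 344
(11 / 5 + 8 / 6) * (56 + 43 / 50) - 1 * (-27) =170929 / 750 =227.91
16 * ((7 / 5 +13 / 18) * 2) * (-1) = -3056 / 45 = -67.91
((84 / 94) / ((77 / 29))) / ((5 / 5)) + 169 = 169.34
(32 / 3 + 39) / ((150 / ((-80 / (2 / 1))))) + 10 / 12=-1117 / 90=-12.41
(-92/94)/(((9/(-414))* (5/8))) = 16928/235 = 72.03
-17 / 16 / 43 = -17 / 688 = -0.02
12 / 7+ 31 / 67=1021 / 469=2.18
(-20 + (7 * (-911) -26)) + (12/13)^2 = -1085343/169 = -6422.15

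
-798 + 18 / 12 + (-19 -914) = -3459 / 2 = -1729.50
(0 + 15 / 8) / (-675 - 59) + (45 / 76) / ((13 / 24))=1581735 / 1450384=1.09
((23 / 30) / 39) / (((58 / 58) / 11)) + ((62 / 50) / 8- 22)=-506113 / 23400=-21.63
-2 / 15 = -0.13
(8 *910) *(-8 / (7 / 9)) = -74880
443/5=88.60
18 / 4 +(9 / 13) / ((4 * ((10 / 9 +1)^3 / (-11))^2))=11587475403 / 2446385812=4.74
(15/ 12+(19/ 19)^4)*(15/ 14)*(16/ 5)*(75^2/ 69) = 101250/ 161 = 628.88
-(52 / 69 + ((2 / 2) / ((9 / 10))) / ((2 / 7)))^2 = -923521 / 42849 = -21.55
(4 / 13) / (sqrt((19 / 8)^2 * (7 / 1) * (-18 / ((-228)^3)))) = 128 * sqrt(798) / 91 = 39.73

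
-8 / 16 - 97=-195 / 2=-97.50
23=23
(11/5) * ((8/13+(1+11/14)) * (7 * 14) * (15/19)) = 5313/13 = 408.69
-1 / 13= -0.08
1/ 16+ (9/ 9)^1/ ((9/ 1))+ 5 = 745/ 144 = 5.17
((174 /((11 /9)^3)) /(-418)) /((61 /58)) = -3678534 /16968919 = -0.22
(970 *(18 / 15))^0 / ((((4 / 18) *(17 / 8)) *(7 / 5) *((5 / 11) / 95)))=37620 / 119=316.13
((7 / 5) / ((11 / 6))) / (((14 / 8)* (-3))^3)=-0.01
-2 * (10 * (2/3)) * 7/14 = -20/3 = -6.67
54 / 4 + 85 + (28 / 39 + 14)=8831 / 78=113.22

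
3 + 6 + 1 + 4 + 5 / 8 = 117 / 8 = 14.62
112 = 112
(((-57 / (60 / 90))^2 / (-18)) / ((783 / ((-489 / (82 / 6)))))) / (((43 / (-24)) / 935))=-495163845 / 51127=-9684.98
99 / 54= 11 / 6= 1.83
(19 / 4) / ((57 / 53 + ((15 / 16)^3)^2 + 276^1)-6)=4223664128 / 241641965397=0.02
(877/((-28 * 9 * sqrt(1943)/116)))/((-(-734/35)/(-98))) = 214865 * sqrt(1943)/221301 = 42.80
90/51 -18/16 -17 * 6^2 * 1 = -83145/136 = -611.36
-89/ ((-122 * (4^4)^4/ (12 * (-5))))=-1335/ 130996502528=-0.00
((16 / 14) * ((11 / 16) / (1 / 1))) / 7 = 11 / 98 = 0.11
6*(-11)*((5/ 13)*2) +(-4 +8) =-608/ 13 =-46.77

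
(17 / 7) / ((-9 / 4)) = -68 / 63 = -1.08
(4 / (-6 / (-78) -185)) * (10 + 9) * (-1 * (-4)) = -988 / 601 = -1.64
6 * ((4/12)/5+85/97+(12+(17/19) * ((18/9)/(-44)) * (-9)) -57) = -26572439/101365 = -262.15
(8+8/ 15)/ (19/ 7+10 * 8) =896/ 8685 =0.10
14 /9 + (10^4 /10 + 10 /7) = 1002.98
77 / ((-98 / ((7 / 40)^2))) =-77 / 3200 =-0.02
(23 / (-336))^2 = 529 / 112896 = 0.00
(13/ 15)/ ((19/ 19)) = 13/ 15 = 0.87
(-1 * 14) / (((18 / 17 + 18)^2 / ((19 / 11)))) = -38437 / 577368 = -0.07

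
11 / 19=0.58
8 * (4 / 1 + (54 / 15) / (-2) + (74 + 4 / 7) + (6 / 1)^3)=81976 / 35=2342.17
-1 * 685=-685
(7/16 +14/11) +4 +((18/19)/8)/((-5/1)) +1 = 111799/16720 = 6.69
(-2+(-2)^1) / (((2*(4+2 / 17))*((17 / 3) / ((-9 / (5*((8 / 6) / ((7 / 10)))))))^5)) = 8371769346801 / 133633600000000000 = 0.00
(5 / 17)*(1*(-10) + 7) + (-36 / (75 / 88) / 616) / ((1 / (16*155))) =-101709 / 595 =-170.94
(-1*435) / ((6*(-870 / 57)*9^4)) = 19 / 26244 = 0.00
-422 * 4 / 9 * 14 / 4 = -5908 / 9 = -656.44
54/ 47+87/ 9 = 1525/ 141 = 10.82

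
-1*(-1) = 1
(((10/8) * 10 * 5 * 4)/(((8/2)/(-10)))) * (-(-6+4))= -1250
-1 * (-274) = 274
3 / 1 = 3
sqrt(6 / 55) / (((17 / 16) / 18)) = 288 *sqrt(330) / 935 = 5.60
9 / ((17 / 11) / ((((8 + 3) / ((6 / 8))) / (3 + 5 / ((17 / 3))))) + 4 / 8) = 99 / 10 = 9.90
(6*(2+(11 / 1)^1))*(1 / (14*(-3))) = -13 / 7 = -1.86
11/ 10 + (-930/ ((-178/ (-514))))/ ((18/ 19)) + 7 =-7547023/ 2670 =-2826.60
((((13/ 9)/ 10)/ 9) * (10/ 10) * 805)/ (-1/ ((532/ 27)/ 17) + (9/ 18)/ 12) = -1113476/ 70767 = -15.73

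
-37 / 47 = -0.79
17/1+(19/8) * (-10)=-27/4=-6.75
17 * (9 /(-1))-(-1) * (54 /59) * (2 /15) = -45099 /295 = -152.88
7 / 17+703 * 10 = 119517 / 17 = 7030.41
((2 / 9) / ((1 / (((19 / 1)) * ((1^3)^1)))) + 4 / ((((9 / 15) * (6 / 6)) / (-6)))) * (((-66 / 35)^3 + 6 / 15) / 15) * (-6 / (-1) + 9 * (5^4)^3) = 9108336938934332 / 275625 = 33046120413.37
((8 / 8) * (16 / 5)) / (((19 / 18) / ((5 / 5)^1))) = 3.03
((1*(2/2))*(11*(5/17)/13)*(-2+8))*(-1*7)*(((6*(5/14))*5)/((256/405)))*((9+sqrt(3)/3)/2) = -45106875/56576 - 1670625*sqrt(3)/56576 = -848.42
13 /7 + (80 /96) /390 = 6091 /3276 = 1.86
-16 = -16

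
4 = 4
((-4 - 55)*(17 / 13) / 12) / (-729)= 1003 / 113724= 0.01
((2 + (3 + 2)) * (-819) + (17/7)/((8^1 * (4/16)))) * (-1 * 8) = 320980/7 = 45854.29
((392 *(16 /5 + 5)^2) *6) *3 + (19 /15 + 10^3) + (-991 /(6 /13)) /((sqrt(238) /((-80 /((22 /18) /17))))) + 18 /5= 772980 *sqrt(238) /77 + 35658773 /75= 630319.85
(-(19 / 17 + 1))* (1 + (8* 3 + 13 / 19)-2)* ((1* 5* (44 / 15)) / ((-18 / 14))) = 184800 / 323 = 572.14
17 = 17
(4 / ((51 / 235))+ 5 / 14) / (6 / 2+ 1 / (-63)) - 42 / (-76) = 6.85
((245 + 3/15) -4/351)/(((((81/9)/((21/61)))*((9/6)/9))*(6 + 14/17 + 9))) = 102412828/28797795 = 3.56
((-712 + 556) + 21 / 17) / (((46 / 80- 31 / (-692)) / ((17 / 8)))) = -2275815 / 4289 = -530.62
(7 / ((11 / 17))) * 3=357 / 11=32.45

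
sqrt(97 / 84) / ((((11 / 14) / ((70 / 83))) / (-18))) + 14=14-420*sqrt(2037) / 913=-6.76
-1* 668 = -668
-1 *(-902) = 902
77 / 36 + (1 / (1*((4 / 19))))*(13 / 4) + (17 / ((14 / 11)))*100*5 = 6749717 / 1008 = 6696.15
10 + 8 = 18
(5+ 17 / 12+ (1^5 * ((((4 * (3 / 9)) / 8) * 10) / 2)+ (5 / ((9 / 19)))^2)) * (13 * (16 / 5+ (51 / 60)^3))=5884.08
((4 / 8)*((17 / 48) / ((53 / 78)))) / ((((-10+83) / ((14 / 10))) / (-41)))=-63427 / 309520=-0.20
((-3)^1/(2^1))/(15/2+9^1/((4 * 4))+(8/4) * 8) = -0.06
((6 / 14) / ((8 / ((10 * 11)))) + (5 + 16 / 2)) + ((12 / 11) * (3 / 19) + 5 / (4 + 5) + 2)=21.62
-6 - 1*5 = -11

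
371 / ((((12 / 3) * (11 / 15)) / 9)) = 50085 / 44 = 1138.30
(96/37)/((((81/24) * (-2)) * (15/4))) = -0.10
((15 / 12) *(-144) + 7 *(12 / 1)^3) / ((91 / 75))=893700 / 91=9820.88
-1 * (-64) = 64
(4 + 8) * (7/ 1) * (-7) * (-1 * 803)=472164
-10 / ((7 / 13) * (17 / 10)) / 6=-650 / 357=-1.82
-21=-21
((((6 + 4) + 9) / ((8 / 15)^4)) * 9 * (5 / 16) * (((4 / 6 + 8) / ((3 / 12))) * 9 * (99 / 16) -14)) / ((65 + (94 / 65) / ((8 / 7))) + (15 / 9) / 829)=26820020910515625 / 1404103000064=19101.18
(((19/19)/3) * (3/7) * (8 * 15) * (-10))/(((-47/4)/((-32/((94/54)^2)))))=-111974400/726761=-154.07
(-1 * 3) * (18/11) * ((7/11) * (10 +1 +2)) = -4914/121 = -40.61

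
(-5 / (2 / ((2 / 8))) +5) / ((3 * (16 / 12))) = 35 / 32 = 1.09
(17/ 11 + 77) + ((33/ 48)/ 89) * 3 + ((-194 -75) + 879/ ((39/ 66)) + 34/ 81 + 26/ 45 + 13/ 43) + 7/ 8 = 1299.28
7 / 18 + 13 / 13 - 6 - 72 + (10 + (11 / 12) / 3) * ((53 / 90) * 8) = -22729 / 810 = -28.06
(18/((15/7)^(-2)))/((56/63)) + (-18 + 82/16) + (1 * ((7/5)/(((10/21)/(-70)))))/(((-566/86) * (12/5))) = 10332451/110936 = 93.14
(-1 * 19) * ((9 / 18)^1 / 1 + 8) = -323 / 2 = -161.50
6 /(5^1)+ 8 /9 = 94 /45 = 2.09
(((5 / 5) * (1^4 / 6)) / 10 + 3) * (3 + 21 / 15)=1991 / 150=13.27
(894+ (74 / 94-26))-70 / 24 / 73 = 35768063 / 41172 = 868.75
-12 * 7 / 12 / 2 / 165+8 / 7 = 2591 / 2310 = 1.12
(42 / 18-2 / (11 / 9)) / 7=23 / 231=0.10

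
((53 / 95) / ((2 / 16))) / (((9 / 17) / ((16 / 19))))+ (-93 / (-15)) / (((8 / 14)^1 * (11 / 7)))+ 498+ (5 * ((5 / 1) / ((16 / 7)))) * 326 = 5829215081 / 1429560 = 4077.63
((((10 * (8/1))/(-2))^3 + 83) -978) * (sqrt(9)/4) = -194685/4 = -48671.25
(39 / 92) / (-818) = -39 / 75256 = -0.00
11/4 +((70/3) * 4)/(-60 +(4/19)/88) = 359447/300948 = 1.19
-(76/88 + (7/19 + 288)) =-120899/418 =-289.23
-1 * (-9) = 9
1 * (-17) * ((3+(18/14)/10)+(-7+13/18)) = 16864/315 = 53.54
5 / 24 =0.21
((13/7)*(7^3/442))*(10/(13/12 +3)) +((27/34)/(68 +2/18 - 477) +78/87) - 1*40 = -129086727/3628480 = -35.58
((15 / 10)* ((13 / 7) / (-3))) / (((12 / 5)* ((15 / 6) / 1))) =-13 / 84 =-0.15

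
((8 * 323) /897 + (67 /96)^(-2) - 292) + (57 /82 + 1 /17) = -1607107256869 /5613126402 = -286.31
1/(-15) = -1/15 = -0.07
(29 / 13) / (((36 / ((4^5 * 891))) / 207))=152140032 / 13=11703079.38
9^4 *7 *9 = 413343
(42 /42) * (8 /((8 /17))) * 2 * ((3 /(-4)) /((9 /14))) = -119 /3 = -39.67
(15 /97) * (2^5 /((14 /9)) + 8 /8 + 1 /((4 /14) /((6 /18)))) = 4775 /1358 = 3.52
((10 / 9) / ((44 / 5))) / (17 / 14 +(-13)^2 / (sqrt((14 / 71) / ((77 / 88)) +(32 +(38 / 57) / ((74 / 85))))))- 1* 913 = -3980856696311728 / 4360192686531 +414050* sqrt(2049083643) / 4360192686531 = -913.00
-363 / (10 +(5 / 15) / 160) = -174240 / 4801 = -36.29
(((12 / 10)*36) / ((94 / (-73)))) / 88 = -1971 / 5170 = -0.38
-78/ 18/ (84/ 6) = -13/ 42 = -0.31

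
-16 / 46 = -8 / 23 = -0.35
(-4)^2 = 16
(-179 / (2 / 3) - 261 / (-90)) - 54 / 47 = -62686 / 235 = -266.75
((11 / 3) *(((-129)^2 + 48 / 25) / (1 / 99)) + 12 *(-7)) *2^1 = 302064798 / 25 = 12082591.92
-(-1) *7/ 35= 1/ 5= 0.20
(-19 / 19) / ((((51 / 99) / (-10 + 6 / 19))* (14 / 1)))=3036 / 2261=1.34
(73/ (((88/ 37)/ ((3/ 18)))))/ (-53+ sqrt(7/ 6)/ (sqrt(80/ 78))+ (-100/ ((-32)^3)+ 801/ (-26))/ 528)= -4290903807129804800/ 44487323402246614781 - 4043571317440512 * sqrt(455)/ 44487323402246614781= -0.10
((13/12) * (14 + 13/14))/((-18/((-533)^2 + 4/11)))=-257290267/1008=-255248.28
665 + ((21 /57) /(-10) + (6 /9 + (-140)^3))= -1563700591 /570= -2743334.37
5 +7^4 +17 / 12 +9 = 28997 / 12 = 2416.42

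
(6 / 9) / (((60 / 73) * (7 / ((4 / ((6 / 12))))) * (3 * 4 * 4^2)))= 73 / 15120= 0.00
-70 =-70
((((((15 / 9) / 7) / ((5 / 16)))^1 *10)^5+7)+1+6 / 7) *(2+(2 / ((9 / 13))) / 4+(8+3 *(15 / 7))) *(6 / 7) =226675444460026 / 600362847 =377564.08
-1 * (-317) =317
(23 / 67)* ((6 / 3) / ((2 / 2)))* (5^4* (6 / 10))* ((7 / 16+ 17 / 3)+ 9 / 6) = 1049375 / 536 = 1957.79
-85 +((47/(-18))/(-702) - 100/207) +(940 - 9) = 245731969/290628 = 845.52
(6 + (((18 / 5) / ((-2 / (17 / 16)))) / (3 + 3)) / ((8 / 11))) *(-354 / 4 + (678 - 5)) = 8322111 / 2560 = 3250.82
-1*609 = -609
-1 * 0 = 0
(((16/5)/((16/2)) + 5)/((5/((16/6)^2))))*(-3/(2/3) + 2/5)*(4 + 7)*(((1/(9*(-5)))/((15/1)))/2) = 7216/28125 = 0.26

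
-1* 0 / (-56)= 0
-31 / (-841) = 31 / 841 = 0.04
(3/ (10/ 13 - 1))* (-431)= 5603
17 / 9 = 1.89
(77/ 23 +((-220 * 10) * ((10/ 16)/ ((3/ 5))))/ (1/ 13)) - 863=-2114941/ 69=-30651.32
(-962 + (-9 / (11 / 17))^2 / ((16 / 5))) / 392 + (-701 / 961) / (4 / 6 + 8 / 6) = -277616509 / 104187776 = -2.66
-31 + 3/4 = -121/4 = -30.25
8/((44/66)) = 12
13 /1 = 13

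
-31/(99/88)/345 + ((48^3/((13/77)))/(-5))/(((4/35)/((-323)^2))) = -4827465015693464/40365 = -119595318114.54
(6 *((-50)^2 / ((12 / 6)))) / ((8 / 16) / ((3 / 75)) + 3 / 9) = 45000 / 77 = 584.42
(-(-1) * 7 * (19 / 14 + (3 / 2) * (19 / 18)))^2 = 61009 / 144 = 423.67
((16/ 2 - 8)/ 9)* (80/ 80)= 0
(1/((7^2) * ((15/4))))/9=4/6615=0.00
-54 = -54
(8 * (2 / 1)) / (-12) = -4 / 3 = -1.33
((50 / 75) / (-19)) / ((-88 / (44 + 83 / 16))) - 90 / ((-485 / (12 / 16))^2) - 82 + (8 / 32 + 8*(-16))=-395933996041 / 1887821760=-209.73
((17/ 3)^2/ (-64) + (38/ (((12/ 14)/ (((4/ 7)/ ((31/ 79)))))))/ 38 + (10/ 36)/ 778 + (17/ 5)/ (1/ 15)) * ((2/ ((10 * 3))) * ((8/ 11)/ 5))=13428271/ 26529800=0.51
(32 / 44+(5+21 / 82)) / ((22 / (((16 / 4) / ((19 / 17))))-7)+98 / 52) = 397579 / 68552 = 5.80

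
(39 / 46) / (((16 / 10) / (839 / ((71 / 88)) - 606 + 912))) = 9316905 / 13064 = 713.17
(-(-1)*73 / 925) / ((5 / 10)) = 146 / 925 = 0.16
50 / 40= 5 / 4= 1.25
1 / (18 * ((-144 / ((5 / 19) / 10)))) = -1 / 98496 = -0.00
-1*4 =-4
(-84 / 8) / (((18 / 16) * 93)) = -28 / 279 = -0.10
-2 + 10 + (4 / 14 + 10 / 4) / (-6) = 211 / 28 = 7.54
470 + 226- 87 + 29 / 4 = 2465 / 4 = 616.25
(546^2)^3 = 26494507823224896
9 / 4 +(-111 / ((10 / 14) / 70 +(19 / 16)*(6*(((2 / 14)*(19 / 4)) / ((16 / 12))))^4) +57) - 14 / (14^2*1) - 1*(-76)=61006947265147 / 454924152788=134.10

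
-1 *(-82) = 82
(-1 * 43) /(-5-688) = 43 /693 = 0.06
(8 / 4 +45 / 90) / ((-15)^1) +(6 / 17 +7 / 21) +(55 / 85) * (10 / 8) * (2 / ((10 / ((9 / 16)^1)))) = 1993 / 3264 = 0.61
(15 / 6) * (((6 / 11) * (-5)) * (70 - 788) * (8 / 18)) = 71800 / 33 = 2175.76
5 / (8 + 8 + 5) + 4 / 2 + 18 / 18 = 68 / 21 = 3.24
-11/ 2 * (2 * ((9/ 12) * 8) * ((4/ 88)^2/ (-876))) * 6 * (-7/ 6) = -7/ 6424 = -0.00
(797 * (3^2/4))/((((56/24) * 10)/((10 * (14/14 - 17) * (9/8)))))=-193671/14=-13833.64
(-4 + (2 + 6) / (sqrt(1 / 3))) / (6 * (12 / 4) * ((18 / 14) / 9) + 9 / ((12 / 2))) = -56 / 57 + 112 * sqrt(3) / 57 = 2.42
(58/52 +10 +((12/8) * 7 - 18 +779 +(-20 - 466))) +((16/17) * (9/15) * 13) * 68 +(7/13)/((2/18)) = 52043/65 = 800.66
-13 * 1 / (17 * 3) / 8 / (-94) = 13 / 38352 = 0.00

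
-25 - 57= -82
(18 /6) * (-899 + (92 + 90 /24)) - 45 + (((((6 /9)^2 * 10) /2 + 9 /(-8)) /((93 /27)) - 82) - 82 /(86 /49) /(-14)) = -27012917 /10664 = -2533.09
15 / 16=0.94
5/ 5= 1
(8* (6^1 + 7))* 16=1664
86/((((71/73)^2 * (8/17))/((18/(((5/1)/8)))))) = 140237964/25205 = 5563.89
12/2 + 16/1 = 22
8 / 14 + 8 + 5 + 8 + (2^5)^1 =375 / 7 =53.57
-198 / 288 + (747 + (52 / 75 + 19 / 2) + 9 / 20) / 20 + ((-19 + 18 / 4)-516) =-493.31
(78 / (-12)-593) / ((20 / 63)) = -75537 / 40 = -1888.42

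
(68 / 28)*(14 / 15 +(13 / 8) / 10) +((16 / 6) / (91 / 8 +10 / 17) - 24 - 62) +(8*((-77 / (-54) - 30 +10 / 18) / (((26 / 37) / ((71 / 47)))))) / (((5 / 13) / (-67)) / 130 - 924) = -399650818504279753 / 4838722238785680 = -82.59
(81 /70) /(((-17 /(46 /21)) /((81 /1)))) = -50301 /4165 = -12.08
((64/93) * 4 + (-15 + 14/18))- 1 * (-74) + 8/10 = 88346/1395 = 63.33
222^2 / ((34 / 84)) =2069928 / 17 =121760.47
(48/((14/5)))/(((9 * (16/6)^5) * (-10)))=-81/57344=-0.00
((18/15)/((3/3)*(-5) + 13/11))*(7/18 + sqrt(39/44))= -sqrt(429)/70 - 11/90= -0.42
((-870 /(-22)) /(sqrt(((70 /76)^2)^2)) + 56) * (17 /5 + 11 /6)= 21709018 /40425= 537.02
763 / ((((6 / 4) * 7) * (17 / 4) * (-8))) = -109 / 51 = -2.14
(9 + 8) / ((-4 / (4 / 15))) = -1.13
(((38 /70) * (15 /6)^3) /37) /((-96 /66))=-5225 /33152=-0.16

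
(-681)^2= 463761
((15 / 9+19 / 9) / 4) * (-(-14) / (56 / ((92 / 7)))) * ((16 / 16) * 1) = 391 / 126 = 3.10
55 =55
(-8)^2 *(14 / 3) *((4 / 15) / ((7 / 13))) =6656 / 45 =147.91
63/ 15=21/ 5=4.20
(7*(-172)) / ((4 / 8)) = -2408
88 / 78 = 44 / 39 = 1.13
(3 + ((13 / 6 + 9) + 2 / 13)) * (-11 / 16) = -12287 / 1248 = -9.85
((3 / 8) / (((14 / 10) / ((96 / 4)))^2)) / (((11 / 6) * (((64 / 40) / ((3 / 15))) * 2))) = 2025 / 539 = 3.76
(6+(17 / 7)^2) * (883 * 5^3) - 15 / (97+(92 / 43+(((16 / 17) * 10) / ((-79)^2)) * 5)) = 29106547071526690 / 22163969639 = 1313237.09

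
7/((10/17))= 119/10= 11.90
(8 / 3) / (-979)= -8 / 2937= -0.00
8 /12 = 0.67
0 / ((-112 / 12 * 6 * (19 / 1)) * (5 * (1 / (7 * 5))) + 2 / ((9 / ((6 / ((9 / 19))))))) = 0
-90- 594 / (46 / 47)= -16029 / 23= -696.91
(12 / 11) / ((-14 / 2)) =-12 / 77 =-0.16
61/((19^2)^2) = 61/130321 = 0.00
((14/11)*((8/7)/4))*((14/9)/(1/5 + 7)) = 70/891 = 0.08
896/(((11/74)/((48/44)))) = 795648/121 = 6575.60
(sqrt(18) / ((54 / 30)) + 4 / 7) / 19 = 4 / 133 + 5 * sqrt(2) / 57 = 0.15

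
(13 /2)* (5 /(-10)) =-13 /4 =-3.25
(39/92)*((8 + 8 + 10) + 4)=585/46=12.72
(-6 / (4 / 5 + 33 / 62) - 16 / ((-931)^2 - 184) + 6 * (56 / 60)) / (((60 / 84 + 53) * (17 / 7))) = 1716660127 / 204256531785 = 0.01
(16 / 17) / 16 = 0.06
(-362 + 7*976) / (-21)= -6470 / 21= -308.10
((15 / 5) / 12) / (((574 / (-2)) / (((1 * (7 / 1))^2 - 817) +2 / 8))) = 3071 / 4592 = 0.67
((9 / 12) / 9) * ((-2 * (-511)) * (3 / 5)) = 51.10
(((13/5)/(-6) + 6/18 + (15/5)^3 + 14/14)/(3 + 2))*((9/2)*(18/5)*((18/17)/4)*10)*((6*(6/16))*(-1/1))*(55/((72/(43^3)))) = -177881090607/5440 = -32698729.89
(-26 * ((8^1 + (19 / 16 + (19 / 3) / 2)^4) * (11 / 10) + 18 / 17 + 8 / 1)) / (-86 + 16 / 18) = 4847932911679 / 38403440640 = 126.24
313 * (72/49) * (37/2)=416916/49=8508.49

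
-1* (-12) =12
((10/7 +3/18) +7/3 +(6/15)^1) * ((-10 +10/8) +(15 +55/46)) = 41511/1288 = 32.23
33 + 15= 48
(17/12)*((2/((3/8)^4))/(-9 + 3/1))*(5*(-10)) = 870400/729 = 1193.96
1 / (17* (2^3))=1 / 136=0.01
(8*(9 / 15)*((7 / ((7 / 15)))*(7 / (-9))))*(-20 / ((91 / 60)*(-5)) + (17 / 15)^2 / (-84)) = -1288486 / 8775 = -146.84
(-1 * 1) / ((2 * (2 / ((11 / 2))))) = -11 / 8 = -1.38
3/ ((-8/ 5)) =-15/ 8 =-1.88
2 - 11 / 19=27 / 19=1.42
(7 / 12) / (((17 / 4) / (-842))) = -5894 / 51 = -115.57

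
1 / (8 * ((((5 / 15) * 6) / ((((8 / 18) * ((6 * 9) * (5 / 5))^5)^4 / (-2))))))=-54199483224621985448809388310528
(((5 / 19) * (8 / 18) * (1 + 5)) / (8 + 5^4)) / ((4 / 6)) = 20 / 12027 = 0.00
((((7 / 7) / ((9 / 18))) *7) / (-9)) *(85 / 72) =-595 / 324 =-1.84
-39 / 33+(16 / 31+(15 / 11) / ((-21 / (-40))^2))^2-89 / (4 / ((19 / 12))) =-6.56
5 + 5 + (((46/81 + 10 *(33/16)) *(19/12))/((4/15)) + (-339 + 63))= -1453253/10368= -140.17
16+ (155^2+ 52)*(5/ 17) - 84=119229/ 17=7013.47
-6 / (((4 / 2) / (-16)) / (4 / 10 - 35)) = -8304 / 5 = -1660.80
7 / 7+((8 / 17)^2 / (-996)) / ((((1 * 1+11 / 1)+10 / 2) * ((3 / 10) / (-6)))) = 1223657 / 1223337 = 1.00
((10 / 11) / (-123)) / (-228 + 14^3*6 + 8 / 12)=-1 / 2196821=-0.00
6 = 6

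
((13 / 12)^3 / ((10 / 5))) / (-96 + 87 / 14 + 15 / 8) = -15379 / 2126736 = -0.01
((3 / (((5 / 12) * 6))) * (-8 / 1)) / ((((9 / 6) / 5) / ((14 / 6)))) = -74.67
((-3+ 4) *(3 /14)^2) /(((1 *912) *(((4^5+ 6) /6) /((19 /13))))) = 9 /20995520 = 0.00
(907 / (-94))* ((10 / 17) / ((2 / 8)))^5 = -46438400000 / 66733279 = -695.88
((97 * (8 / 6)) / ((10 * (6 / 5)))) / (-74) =-97 / 666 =-0.15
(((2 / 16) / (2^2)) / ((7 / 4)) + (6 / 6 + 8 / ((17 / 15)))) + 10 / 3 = 32587 / 2856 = 11.41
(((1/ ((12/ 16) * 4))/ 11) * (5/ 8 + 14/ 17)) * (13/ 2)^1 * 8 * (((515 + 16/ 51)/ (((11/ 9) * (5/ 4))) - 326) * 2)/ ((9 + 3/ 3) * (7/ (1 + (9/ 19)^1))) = 54098564/ 49830825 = 1.09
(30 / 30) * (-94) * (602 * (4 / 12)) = -56588 / 3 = -18862.67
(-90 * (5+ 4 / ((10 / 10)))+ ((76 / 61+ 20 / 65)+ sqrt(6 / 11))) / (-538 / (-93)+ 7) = -59622114 / 942877+ 93 * sqrt(66) / 13079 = -63.18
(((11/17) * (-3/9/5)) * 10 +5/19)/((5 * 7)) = -163/33915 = -0.00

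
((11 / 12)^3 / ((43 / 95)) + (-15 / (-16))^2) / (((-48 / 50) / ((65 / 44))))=-1246383125 / 313860096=-3.97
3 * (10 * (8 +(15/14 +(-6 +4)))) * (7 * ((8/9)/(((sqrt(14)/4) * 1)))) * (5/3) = 4400 * sqrt(14)/7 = 2351.90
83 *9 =747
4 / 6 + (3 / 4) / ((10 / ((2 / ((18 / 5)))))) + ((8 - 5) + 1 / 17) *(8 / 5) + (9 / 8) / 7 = 41149 / 7140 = 5.76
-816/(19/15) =-12240/19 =-644.21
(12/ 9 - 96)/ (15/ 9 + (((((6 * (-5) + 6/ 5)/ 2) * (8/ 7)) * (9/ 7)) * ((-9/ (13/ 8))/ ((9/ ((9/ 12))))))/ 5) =-4522700/ 172937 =-26.15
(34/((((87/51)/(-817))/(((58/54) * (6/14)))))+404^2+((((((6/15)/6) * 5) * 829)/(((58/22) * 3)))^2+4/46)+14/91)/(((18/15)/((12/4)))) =111881299019995/285154506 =392353.26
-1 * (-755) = 755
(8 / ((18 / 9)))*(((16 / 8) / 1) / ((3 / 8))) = 64 / 3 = 21.33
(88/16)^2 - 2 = 113/4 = 28.25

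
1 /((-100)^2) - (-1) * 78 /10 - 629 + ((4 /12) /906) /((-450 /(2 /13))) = -987726477197 /1590030000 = -621.20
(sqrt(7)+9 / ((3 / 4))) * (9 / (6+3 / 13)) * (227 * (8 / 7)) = 5488.20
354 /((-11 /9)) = -3186 /11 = -289.64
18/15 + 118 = 119.20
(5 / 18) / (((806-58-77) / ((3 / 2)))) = 5 / 8052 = 0.00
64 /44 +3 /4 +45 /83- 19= -16.25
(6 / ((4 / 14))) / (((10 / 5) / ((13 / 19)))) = 273 / 38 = 7.18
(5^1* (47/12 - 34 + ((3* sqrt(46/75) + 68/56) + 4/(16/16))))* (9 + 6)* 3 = -156675/28 + 45* sqrt(138) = -5066.91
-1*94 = -94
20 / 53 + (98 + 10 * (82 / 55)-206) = -54052 / 583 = -92.71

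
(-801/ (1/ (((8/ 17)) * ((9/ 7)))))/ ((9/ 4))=-25632/ 119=-215.39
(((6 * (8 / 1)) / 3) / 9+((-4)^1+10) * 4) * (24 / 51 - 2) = -6032 / 153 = -39.42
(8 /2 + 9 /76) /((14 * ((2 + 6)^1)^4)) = 313 /4358144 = 0.00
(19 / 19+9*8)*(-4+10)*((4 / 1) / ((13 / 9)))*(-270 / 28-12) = -2388852 / 91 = -26251.12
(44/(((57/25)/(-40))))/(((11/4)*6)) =-8000/171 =-46.78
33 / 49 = 0.67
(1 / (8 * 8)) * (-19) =-19 / 64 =-0.30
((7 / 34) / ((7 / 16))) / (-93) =-8 / 1581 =-0.01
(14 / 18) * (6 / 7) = 2 / 3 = 0.67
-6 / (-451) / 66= 1 / 4961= 0.00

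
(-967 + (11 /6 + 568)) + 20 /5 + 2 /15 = -11791 /30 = -393.03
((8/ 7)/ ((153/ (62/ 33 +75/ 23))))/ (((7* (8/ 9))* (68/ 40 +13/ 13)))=39010/ 17070669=0.00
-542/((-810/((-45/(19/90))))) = -2710/19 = -142.63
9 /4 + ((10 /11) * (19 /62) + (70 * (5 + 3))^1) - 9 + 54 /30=3787341 /6820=555.33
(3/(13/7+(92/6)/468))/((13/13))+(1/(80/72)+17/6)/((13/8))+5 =16090091/1810965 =8.88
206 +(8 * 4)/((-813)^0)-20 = 218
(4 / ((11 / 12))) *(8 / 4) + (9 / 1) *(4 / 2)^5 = 3264 / 11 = 296.73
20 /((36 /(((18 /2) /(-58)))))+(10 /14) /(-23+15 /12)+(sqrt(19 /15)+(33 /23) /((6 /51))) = sqrt(285) /15+5833 /483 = 13.20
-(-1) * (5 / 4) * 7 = 35 / 4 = 8.75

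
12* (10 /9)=40 /3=13.33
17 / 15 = 1.13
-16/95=-0.17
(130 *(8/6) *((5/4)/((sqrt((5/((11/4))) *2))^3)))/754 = 11 *sqrt(110)/2784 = 0.04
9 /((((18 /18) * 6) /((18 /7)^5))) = 2834352 /16807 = 168.64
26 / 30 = 13 / 15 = 0.87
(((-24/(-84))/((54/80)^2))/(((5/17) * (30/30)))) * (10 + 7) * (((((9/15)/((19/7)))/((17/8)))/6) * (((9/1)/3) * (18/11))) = 17408/5643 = 3.08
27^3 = 19683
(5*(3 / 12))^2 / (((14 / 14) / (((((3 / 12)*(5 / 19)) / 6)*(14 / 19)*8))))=875 / 8664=0.10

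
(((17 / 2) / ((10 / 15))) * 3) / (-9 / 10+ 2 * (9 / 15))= 255 / 2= 127.50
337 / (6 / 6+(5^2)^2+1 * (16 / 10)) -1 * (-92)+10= 102.54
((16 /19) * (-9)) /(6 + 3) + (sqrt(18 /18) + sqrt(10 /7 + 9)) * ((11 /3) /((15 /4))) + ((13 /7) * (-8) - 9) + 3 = -124018 /5985 + 44 * sqrt(511) /315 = -17.56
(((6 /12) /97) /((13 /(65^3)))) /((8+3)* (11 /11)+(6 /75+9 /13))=6865625 /742244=9.25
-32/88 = -4/11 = -0.36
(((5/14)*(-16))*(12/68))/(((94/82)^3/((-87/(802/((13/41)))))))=114072660/4954329737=0.02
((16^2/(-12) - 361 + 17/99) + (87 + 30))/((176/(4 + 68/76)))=-813781/110352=-7.37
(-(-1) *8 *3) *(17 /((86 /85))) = 17340 /43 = 403.26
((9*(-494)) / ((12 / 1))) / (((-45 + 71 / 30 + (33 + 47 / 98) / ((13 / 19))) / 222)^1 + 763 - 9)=-785908305 / 1599452521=-0.49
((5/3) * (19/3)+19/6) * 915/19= 3965/6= 660.83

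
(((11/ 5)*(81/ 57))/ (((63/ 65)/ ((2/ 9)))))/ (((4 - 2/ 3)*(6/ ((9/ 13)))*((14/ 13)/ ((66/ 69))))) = 4719/ 214130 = 0.02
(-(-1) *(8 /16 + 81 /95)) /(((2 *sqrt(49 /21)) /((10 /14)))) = 257 *sqrt(21) /3724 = 0.32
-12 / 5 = -2.40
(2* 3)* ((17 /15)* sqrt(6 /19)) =34* sqrt(114) /95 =3.82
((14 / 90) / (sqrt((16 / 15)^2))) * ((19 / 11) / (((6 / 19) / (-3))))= -2527 / 1056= -2.39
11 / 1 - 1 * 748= -737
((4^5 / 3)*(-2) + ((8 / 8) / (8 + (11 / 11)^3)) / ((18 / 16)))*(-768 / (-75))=-14153728 / 2025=-6989.50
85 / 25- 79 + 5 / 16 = -6023 / 80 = -75.29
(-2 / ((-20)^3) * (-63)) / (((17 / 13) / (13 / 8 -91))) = 117117 / 108800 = 1.08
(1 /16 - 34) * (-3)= 1629 /16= 101.81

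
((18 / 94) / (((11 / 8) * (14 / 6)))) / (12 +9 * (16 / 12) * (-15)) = -9 / 25333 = -0.00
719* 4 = 2876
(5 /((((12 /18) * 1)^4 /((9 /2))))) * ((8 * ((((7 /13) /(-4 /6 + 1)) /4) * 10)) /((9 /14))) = 5724.52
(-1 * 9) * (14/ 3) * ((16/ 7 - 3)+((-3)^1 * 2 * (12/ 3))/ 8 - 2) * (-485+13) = -113280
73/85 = 0.86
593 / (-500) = -593 / 500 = -1.19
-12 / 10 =-6 / 5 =-1.20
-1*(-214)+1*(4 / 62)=6636 / 31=214.06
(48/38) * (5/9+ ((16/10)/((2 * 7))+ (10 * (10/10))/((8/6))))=20588/1995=10.32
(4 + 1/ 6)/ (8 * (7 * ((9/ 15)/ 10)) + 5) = 625/ 1254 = 0.50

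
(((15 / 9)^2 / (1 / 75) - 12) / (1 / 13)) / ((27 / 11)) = 84227 / 81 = 1039.84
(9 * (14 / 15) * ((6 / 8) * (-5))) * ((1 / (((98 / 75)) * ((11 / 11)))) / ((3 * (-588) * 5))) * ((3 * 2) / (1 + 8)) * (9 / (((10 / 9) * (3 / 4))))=27 / 1372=0.02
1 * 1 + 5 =6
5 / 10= 1 / 2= 0.50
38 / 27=1.41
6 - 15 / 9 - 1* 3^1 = 4 / 3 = 1.33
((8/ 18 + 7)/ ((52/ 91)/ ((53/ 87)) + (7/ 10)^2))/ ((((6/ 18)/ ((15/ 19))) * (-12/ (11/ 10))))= -6835675/ 6039606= -1.13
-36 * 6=-216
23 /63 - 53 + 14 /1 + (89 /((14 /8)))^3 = 405942878 /3087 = 131500.77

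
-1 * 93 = -93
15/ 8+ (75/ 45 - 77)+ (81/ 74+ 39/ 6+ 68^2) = 4047625/ 888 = 4558.14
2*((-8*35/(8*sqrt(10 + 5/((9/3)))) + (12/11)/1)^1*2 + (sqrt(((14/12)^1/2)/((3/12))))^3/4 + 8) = -4*sqrt(105) + 7*sqrt(21)/18 + 224/11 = -18.84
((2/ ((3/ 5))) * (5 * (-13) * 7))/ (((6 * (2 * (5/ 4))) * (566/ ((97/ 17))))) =-44135/ 43299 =-1.02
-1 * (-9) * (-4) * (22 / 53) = -792 / 53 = -14.94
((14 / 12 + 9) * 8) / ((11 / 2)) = 488 / 33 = 14.79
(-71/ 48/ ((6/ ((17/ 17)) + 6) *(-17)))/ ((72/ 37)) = 2627/ 705024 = 0.00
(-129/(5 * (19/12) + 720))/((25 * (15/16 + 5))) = -24768/20745625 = -0.00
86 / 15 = 5.73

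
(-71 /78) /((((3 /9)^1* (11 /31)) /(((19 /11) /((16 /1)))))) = -41819 /50336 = -0.83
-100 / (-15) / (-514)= -10 / 771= -0.01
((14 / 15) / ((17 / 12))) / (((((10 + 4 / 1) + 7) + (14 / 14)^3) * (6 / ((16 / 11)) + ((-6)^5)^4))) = 224 / 27348065131671091335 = 0.00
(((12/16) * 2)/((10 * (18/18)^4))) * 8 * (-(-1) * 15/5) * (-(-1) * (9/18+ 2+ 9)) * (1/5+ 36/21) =13869/175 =79.25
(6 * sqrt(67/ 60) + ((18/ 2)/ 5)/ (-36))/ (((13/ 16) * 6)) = -2/ 195 + 8 * sqrt(1005)/ 195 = 1.29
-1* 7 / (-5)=7 / 5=1.40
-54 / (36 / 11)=-33 / 2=-16.50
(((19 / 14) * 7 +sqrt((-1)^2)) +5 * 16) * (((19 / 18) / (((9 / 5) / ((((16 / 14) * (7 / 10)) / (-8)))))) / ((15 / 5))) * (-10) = 17195 / 972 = 17.69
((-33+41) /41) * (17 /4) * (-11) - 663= -27557 /41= -672.12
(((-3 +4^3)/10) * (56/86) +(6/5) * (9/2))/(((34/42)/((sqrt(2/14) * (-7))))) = -8463 * sqrt(7)/731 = -30.63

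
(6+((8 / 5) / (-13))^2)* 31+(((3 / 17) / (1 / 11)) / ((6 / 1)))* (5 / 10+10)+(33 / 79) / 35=30167320091 / 158876900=189.88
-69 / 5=-13.80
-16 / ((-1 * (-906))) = -8 / 453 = -0.02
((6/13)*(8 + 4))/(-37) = -72/481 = -0.15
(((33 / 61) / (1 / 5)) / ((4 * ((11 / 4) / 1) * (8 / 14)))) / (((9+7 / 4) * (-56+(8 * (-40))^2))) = 105 / 268448312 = 0.00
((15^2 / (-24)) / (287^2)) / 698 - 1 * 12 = -5519382027 / 459948496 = -12.00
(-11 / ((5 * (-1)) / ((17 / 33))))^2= 289 / 225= 1.28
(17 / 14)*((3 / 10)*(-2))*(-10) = 51 / 7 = 7.29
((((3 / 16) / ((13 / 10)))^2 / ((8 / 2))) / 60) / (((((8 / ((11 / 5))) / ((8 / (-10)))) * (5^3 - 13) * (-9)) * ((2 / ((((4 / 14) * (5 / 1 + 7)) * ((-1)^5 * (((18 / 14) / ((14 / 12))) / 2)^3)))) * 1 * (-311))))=216513 / 12410559519088640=0.00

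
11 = 11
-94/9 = -10.44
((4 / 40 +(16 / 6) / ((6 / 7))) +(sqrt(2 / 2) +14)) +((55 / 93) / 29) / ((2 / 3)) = 737968 / 40455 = 18.24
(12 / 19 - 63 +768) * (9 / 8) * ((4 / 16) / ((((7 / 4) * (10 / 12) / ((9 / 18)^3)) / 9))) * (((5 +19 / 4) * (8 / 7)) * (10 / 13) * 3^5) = 2375009829 / 7448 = 318878.87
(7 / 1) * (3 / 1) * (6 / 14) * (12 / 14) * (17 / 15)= 306 / 35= 8.74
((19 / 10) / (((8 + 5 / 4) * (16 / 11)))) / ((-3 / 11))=-2299 / 4440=-0.52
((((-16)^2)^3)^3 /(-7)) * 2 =-9444732965739290427392 /7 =-1349247566534184346770.29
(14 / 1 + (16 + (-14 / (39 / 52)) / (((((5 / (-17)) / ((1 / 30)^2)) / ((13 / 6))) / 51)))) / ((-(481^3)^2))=-127549 / 41796915713433723375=-0.00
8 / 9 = 0.89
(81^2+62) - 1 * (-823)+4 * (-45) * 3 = 6906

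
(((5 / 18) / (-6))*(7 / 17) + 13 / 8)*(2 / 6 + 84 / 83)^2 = 661790825 / 227667672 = 2.91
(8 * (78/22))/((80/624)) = 12168/55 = 221.24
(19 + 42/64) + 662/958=311883/15328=20.35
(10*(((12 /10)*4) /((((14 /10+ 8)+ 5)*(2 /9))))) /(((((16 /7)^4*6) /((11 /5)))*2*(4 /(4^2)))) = 26411 /65536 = 0.40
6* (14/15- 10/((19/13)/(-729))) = 2843632/95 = 29932.97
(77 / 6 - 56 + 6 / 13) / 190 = -3331 / 14820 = -0.22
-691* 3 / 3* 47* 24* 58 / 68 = -11301996 / 17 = -664823.29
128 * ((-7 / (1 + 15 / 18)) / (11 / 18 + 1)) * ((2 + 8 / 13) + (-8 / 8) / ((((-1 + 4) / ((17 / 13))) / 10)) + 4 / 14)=1833984 / 4147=442.24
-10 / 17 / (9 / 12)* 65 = -2600 / 51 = -50.98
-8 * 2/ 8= -2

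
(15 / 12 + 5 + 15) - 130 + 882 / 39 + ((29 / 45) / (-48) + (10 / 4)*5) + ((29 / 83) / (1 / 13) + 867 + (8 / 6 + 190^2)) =85998815489 / 2330640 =36899.23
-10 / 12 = -5 / 6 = -0.83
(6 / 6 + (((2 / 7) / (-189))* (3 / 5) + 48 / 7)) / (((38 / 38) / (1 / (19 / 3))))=17323 / 13965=1.24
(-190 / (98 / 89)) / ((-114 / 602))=911.19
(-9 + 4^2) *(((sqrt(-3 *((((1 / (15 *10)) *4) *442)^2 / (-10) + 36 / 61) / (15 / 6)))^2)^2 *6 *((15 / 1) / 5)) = 29167011146585984 / 908447265625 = 32106.44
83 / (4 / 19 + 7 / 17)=26809 / 201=133.38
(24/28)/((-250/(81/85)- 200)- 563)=-486/581371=-0.00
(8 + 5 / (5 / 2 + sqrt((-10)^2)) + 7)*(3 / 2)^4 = 6237 / 80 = 77.96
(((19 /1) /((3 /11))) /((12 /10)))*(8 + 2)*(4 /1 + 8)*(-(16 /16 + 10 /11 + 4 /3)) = -203300 /9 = -22588.89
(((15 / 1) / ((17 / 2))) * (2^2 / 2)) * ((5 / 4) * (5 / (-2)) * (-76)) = 14250 / 17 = 838.24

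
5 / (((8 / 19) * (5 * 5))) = 19 / 40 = 0.48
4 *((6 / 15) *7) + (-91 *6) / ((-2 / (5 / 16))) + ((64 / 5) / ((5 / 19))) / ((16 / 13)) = 54413 / 400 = 136.03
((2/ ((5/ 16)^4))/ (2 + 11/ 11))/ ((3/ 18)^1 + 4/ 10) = 262144/ 2125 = 123.36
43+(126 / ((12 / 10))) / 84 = 177 / 4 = 44.25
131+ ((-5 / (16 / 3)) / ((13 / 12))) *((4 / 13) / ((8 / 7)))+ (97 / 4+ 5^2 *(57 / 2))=1172883 / 1352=867.52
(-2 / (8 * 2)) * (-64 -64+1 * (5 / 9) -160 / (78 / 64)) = 30271 / 936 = 32.34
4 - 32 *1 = -28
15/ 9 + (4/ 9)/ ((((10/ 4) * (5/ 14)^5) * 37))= 2.49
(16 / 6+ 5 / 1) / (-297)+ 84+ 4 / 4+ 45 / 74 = 5642783 / 65934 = 85.58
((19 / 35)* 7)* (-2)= -38 / 5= -7.60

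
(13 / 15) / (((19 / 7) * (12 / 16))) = 364 / 855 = 0.43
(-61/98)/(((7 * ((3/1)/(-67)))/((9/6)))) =4087/1372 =2.98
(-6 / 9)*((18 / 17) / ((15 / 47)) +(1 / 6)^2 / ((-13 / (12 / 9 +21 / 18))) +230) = -18562327 / 119340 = -155.54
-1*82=-82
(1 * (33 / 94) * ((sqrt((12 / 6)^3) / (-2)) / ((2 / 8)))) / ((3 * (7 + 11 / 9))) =-99 * sqrt(2) / 1739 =-0.08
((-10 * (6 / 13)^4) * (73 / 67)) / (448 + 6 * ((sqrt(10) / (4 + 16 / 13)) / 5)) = -1224908697600 / 1109943683000893 + 48250080 * sqrt(10) / 85380283307761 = -0.00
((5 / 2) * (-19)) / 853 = -95 / 1706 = -0.06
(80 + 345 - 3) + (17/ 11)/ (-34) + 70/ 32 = 74649/ 176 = 424.14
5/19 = 0.26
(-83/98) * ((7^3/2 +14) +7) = -4565/28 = -163.04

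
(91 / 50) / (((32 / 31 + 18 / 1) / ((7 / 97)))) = 19747 / 2861500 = 0.01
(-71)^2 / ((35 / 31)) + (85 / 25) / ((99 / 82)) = 15480587 / 3465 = 4467.70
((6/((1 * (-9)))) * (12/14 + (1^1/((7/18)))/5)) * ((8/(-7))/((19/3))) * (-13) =-9984/4655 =-2.14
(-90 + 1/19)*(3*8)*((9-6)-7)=164064/19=8634.95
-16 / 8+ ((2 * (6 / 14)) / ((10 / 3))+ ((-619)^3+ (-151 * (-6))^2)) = -236355824.74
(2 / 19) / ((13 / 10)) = 0.08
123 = 123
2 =2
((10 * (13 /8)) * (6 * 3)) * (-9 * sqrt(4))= -5265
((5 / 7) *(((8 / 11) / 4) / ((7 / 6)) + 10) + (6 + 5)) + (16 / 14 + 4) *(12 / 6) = 15383 / 539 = 28.54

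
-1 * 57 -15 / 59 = -3378 / 59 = -57.25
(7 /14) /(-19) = -1 /38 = -0.03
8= 8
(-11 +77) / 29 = 66 / 29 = 2.28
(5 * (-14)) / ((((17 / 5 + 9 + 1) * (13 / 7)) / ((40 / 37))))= -98000 / 32227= -3.04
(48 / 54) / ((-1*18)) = -4 / 81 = -0.05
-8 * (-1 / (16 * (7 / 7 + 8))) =1 / 18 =0.06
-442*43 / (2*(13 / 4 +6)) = -38012 / 37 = -1027.35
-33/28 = -1.18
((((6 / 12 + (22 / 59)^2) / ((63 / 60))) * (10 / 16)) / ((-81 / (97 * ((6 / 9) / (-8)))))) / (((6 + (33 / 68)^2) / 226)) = 234887105350 / 170725411773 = 1.38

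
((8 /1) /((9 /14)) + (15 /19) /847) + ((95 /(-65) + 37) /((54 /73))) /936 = 22023899321 /1762376616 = 12.50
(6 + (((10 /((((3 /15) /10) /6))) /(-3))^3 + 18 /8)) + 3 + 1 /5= -19999999771 /20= -999999988.55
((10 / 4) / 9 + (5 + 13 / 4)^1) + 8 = 595 / 36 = 16.53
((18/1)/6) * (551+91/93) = 51334/31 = 1655.94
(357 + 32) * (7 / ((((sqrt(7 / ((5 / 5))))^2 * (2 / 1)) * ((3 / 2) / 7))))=2723 / 3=907.67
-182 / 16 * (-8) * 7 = 637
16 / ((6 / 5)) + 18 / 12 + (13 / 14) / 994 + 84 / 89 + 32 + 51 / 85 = 48.38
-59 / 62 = -0.95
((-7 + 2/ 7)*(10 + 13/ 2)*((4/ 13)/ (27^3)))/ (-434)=517/ 129560067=0.00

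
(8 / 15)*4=32 / 15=2.13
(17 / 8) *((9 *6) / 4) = 28.69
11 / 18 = 0.61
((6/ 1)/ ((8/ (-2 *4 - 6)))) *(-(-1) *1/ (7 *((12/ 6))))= -3/ 4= -0.75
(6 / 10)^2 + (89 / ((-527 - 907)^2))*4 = 0.36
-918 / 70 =-459 / 35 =-13.11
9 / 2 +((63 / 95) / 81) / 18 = 34631 / 7695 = 4.50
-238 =-238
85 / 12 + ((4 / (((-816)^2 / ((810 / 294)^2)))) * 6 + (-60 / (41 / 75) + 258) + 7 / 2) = 158.83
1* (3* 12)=36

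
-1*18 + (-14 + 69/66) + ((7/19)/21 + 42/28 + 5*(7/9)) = -48056/1881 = -25.55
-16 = -16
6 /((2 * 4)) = 3 /4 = 0.75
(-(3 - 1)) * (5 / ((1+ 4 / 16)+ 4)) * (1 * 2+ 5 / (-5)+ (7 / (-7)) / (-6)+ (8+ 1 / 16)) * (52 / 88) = -28795 / 2772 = -10.39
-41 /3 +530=1549 /3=516.33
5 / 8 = 0.62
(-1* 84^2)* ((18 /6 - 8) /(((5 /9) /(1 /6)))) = 10584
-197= -197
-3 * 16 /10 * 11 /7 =-264 /35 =-7.54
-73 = -73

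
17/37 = 0.46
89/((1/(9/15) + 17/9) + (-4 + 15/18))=228.86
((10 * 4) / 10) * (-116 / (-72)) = 58 / 9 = 6.44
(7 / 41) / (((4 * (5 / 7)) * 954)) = 49 / 782280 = 0.00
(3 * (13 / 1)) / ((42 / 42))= 39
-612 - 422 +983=-51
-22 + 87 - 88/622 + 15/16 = 327401/4976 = 65.80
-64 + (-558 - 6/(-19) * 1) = -11812/19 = -621.68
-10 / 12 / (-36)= 5 / 216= 0.02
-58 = -58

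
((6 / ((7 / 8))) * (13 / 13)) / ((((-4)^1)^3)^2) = 3 / 1792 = 0.00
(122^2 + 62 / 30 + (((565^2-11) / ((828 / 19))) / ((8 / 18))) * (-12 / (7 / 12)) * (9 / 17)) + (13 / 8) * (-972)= -1949358313 / 11730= -166185.70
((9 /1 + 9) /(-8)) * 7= -63 /4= -15.75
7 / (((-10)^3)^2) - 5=-4999993 / 1000000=-5.00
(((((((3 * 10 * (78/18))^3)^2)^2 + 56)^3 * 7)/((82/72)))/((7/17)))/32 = 241858929820967889899155722692263066705966660140086870859917761368000003358656/41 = 5898998288316289997540383000000000000000000000000000000000000000000000000000.00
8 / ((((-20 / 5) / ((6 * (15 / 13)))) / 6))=-1080 / 13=-83.08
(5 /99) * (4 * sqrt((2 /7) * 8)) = 80 * sqrt(7) /693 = 0.31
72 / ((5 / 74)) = 5328 / 5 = 1065.60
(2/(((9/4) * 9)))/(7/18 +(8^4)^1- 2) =16/663291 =0.00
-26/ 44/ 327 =-13/ 7194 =-0.00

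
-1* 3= -3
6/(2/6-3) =-9/4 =-2.25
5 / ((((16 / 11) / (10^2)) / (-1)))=-1375 / 4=-343.75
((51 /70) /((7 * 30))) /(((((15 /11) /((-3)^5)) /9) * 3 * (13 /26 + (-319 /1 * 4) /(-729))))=-1948617 /2364250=-0.82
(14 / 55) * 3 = 42 / 55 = 0.76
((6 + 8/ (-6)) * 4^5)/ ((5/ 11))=157696/ 15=10513.07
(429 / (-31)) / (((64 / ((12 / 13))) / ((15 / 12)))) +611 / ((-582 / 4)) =-2568493 / 577344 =-4.45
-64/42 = -32/21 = -1.52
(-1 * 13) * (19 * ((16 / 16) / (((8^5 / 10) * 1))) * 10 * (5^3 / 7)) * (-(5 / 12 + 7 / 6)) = 21.31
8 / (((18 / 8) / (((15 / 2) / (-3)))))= -80 / 9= -8.89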